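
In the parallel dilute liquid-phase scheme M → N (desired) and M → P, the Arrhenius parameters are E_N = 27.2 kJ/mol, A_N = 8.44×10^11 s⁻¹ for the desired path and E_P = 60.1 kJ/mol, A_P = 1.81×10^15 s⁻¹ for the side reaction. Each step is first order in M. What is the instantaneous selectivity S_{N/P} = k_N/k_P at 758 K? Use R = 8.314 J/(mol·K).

Since both paths have the same order in M, the concentration cancels and S_{N/P} = k_N/k_P = (A_N/A_P)·exp[(E_P−E_N)/(RT)].
(E_P−E_N)/(RT) = (60.1−27.2)×10³/(8.314×758) = 32900/6302 = 5.221.
k_N/k_P = (8.44×10^11/1.81×10^15)·exp(5.221) = 4.663×10^-4 × 185.0 = 0.0863.

0.0863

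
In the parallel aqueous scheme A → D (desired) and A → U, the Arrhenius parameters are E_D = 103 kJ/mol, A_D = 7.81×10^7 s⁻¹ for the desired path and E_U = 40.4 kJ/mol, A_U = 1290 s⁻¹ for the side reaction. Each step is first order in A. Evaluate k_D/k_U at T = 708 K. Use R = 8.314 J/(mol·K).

Since both paths have the same order in A, the concentration cancels and S_{D/U} = k_D/k_U = (A_D/A_U)·exp[(E_U−E_D)/(RT)].
(E_U−E_D)/(RT) = (40.4−103)×10³/(8.314×708) = -62600/5886 = -10.63.
k_D/k_U = (7.81×10^7/1290)·exp(-10.63) = 60543 × 2.406×10^-5 = 1.46.

1.46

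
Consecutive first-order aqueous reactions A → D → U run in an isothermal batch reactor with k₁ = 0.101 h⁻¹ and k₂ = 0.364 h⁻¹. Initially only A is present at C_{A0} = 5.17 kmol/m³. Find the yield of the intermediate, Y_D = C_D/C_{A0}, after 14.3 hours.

The intermediate concentration in a first-order A→B→C sequence is C_D = k₁C_{A0}(e^(−k₁t) − e^(−k₂t))/(k₂−k₁).
e^(−k₁t) = e^(−0.101×14.3) = e^(−1.444) = 0.2359; e^(−k₂t) = e^(−5.205) = 0.005488.
C_D = 0.101×5.17/(0.364−0.101) × (0.2359−0.005488) = 1.985×0.2304 = 0.4575 kmol/m³.
Y_D = C_D/C_{A0} = 0.4575/5.17 = 0.0885.

0.0885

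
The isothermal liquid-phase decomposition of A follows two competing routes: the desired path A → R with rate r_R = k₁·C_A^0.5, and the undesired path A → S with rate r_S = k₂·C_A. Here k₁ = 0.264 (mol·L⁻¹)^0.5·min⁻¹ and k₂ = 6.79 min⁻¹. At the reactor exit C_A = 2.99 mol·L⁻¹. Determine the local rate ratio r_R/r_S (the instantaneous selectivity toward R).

S_{R/S} = r_R/r_S = (k₁·C_A^0.5)/(k₂·C_A) = (k₁/k₂)·C_A^-0.5.
= (0.264×2.990^0.5) / (6.79×2.990) = 0.4565/20.30 = 0.0225.
The undesired path is higher order in A, so low C_A (CSTR or dilute feed) favours R.

0.0225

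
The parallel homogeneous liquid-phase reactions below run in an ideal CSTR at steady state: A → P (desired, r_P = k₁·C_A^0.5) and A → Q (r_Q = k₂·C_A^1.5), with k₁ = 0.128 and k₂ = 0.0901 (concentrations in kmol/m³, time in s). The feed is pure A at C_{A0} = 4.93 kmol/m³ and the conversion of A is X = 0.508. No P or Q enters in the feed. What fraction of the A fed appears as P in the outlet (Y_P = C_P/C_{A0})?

Exit C_A = C_{A0}(1−X) = 4.93×0.492 = 2.426 kmol/m³.
Rates in a CSTR are evaluated at the outlet concentration: r_P = 0.128×2.426^0.5 = 0.1993, r_Q = 0.0901×2.426^1.5 = 0.3404.
Fraction of consumed A going to P: r_P/(r_P+r_Q) = 0.3694.
C_P = 0.3694·C_{A0}·X = 0.3694×4.93×0.508 = 0.925 kmol/m³; Y_P = C_P/C_{A0} = 0.188.

0.188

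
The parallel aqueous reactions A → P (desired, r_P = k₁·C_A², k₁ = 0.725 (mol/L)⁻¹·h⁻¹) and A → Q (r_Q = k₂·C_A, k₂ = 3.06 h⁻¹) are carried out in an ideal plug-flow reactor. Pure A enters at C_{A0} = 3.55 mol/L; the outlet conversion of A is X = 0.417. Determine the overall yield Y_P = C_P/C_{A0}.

0.166

C_A = C_{A0}(1−X) = 2.070 mol/L.
Along a PFR/batch, dC_Q/dC_A = −r_Q/(r_P+r_Q) = −k₂/(k₂+k₁·C_A).
Integrating from C_{A0} to C_A: C_Q = (3.06/0.725)·ln[(3.06+0.725·3.55)/(3.06+0.725·2.07)] = 4.221·ln(5.634/4.560) = 0.8920 mol/L.
Then C_P = (C_{A0}−C_A) − C_Q = 1.480 − 0.8920 = 0.5883 mol/L.
Y_P = C_P/C_{A0} = 0.5883/3.55 = 0.166.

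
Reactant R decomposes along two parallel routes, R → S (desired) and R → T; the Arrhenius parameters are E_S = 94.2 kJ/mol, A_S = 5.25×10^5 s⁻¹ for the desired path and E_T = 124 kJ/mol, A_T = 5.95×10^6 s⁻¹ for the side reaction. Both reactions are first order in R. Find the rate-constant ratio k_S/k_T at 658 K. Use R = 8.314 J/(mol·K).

With equal orders, S_{S/T} = k_S/k_T = (A_S/A_T)·exp[(E_T−E_S)/(RT)].
(E_T−E_S)/(RT) = (124−94.2)×10³/(8.314×658) = 29800/5471 = 5.447.
k_S/k_T = (5.25×10^5/5.95×10^6)·exp(5.447) = 0.08824 × 232.1 = 20.5.
Since E_S < E_T, lowering the temperature improves selectivity toward S.

20.5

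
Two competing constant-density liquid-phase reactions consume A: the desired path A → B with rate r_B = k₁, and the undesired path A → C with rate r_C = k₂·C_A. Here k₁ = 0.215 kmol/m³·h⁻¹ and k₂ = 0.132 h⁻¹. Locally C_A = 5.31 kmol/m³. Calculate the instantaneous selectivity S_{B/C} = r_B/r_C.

0.307

S_{B/C} = r_B/r_C = (k₁)/(k₂·C_A) = (k₁/k₂)·C_A⁻¹.
= (0.215) / (0.132×5.310) = 0.2150/0.7009 = 0.307.
The undesired path is higher order in A, so low C_A (CSTR or dilute feed) favours B.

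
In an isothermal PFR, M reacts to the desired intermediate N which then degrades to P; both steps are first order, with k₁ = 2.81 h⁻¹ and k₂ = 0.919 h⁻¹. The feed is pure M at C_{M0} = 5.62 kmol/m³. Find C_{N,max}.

For a first-order series the maximum intermediate yield is C_{N,max}/C_{M0} = (k₁/k₂)^[k₂/(k₂−k₁)].
= (2.81/0.919)^(0.919/(0.919−2.81)) = (3.058)^(-0.4860) = 0.5809.
C_{N,max} = 0.5809×5.62 = 3.26 kmol/m³.

3.26 kmol/m³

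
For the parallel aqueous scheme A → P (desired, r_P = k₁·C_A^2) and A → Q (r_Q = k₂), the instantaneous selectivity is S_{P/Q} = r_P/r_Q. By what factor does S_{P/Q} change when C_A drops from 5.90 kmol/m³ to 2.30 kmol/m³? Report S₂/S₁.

0.152

S_{P/Q} = (k₁/k₂)·C_A^2, so S₂/S₁ = (C_{A,2}/C_{A,1})^2.
= (2.30/5.90)^2 = (0.3898)^2 = 0.152.
Selectivity toward P falls as C_A falls — high-concentration operation is favoured.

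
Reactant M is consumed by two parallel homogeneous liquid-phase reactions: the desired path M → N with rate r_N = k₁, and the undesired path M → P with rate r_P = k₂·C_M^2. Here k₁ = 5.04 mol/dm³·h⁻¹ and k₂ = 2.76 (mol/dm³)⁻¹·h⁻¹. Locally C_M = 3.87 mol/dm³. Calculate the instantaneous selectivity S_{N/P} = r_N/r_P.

0.122

S_{N/P} = r_N/r_P = (k₁)/(k₂·C_M^2) = (k₁/k₂)·C_M^-2.
= (5.04) / (2.76×3.870^2) = 5.040/41.34 = 0.122.
The undesired path is higher order in M, so low C_M (CSTR or dilute feed) favours N.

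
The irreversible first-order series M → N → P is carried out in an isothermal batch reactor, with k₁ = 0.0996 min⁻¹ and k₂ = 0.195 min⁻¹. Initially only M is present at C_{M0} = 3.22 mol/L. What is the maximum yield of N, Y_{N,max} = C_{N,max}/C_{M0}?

0.253

At the optimum, C_{N,max}/C_{M0} = (k₁/k₂)^[k₂/(k₂−k₁)].
= (0.0996/0.195)^(0.195/(0.195−0.0996)) = (0.5108)^(2.044) = 0.2533.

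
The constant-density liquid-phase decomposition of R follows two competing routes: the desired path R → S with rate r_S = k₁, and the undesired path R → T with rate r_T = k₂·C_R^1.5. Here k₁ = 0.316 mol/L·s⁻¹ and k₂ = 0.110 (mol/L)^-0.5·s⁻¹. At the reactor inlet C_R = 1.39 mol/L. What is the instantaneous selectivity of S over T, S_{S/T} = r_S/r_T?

S_{S/T} = r_S/r_T = (k₁)/(k₂·C_R^1.5) = (k₁/k₂)·C_R^-1.5.
= (0.316) / (0.110×1.390^1.5) = 0.3160/0.1803 = 1.75.

1.75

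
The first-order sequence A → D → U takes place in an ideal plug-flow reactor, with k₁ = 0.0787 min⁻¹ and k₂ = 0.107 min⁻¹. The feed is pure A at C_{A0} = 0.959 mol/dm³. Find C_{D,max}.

At the optimum, C_{D,max}/C_{A0} = (k₁/k₂)^[k₂/(k₂−k₁)].
= (0.0787/0.107)^(0.107/(0.107−0.0787)) = (0.7355)^(3.781) = 0.3130.
C_{D,max} = 0.3130×0.959 = 0.300 mol/dm³.

0.300 mol/dm³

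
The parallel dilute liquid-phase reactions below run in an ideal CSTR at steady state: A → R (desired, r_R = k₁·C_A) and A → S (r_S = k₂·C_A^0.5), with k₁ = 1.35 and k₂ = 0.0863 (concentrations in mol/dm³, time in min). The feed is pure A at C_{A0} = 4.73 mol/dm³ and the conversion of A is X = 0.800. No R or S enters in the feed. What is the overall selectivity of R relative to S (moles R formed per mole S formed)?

Exit C_A = C_{A0}(1−X) = 4.73×0.200 = 0.9460 mol/dm³.
Rates in a CSTR are evaluated at the outlet concentration: r_R = 1.35×0.9460 = 1.277, r_S = 0.0863×0.9460^0.5 = 0.08394.
Overall selectivity = C_R/C_S = r_Rτ/(r_Sτ) = r_R/r_S = 15.2.

15.2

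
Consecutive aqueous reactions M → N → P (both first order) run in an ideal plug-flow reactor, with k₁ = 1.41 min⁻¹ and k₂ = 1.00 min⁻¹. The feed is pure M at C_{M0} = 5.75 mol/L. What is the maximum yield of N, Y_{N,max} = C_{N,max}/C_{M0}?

For a first-order series the maximum intermediate yield is C_{N,max}/C_{M0} = (k₁/k₂)^[k₂/(k₂−k₁)].
= (1.41/1.00)^(1.00/(1.00−1.41)) = (1.410)^(-2.439) = 0.4326.

0.433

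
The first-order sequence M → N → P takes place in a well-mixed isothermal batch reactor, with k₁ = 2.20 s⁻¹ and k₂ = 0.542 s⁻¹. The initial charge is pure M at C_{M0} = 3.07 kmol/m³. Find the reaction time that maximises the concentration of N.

For first-order series the maximum of C_N occurs at t_opt = ln(k₂/k₁)/(k₂−k₁).
= ln(0.542/2.20)/(0.542−2.20) = ln(0.2464)/-1.658 = -1.401/-1.658 = 0.845 s.

0.845 s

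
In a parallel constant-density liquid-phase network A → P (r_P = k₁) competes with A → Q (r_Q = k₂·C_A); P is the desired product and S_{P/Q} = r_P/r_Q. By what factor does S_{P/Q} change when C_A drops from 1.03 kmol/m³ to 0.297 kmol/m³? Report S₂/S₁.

3.47

S_{P/Q} = (k₁/k₂)·C_A⁻¹, so S₂/S₁ = (C_{A,2}/C_{A,1})⁻¹.
= 1.03/0.297 = 3.47.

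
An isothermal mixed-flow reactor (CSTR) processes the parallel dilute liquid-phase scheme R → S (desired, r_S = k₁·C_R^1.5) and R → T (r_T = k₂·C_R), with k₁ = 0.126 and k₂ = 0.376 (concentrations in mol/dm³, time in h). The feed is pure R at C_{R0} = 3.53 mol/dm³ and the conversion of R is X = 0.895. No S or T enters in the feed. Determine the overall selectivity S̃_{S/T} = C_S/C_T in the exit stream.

Exit C_R = C_{R0}(1−X) = 3.53×0.105 = 0.3706 mol/dm³.
A CSTR operates uniformly at the exit composition, giving r_S = 0.02843 and r_T = 0.1394 (each k·C_R^n at C_R = 0.3706).
Overall selectivity = C_S/C_T = r_Sτ/(r_Tτ) = r_S/r_T = 0.204.

0.204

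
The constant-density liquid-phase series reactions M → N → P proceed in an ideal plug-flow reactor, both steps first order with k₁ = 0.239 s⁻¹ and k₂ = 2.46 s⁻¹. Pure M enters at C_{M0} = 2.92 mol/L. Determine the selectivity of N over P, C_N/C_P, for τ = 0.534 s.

For first-order series with pure M initially, C_N(τ) = k₁C_{M0}/(k₂−k₁)·(e^(−k₁τ) − e^(−k₂τ)).
e^(−k₁τ) = e^(−0.239×0.534) = e^(−0.1276) = 0.8802; e^(−k₂τ) = e^(−1.314) = 0.2688.
C_N = 0.239×2.92/(2.46−0.239) × (0.8802−0.2688) = 0.3142×0.6113 = 0.1921 mol/L.
C_M = C_{M0}e^(−k₁τ) = 2.570 mol/L, so C_P = C_{M0}−C_M−C_N = 0.1578 mol/L; C_N/C_P = 1.22.

1.22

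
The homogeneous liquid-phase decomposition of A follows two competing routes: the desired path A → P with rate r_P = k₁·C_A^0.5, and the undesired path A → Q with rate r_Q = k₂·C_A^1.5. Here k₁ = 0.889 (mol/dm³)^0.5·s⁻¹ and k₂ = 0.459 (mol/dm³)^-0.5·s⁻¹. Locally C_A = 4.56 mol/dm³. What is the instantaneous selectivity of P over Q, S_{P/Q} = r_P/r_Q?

S_{P/Q} = r_P/r_Q = (k₁·C_A^0.5)/(k₂·C_A^1.5) = (k₁/k₂)·C_A⁻¹.
= (0.889×4.560^0.5) / (0.459×4.560^1.5) = 1.898/4.470 = 0.425.
The undesired path is higher order in A, so low C_A (CSTR or dilute feed) favours P.

0.425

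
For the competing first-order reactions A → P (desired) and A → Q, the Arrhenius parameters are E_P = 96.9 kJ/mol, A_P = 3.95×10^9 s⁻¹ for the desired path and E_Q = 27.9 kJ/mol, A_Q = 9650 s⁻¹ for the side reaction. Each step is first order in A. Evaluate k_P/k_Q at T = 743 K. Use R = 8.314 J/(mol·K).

k_P/k_Q = (A_P/A_Q)·exp[−(E_P−E_Q)/(RT)] = (A_P/A_Q)·exp[(E_Q−E_P)/(RT)].
(E_Q−E_P)/(RT) = (27.9−96.9)×10³/(8.314×743) = -69000/6177 = -11.17.
k_P/k_Q = (3.95×10^9/9650)·exp(-11.17) = 4.093×10^5 × 1.409×10^-5 = 5.77.
Since E_P > E_Q, raising the temperature improves selectivity toward P.

5.77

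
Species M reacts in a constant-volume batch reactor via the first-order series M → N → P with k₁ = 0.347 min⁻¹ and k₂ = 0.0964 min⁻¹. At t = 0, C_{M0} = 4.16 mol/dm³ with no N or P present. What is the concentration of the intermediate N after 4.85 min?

2.54 mol/dm³

Solving the coupled first-order balances gives C_N(t) = [k₁/(k₂−k₁)]·C_{M0}·(e^(−k₁t) − e^(−k₂t)).
e^(−k₁t) = e^(−0.347×4.85) = e^(−1.683) = 0.1858; e^(−k₂t) = e^(−0.4675) = 0.6265.
C_N = 0.347×4.16/(0.0964−0.347) × (0.1858−0.6265) = (-5.760)×(-0.4407) = 2.539 mol/dm³.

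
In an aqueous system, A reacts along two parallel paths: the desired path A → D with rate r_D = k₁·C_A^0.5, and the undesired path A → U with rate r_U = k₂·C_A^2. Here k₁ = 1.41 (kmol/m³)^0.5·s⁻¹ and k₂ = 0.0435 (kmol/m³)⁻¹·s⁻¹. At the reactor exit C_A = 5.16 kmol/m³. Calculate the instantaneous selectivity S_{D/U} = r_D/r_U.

2.77

S_{D/U} = r_D/r_U = (k₁·C_A^0.5)/(k₂·C_A^2) = (k₁/k₂)·C_A^-1.5.
= (1.41×5.160^0.5) / (0.0435×5.160^2) = 3.203/1.158 = 2.77.
The undesired path is higher order in A, so low C_A (CSTR or dilute feed) favours D.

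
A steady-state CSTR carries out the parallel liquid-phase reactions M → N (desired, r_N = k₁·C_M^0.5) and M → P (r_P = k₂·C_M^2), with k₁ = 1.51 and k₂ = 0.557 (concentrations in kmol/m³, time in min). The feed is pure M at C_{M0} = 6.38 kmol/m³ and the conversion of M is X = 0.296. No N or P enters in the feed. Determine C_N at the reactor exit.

0.419 kmol/m³

Exit C_M = C_{M0}(1−X) = 6.38×0.704 = 4.492 kmol/m³.
Rates in a CSTR are evaluated at the outlet concentration: r_N = 1.51×4.492^0.5 = 3.200, r_P = 0.557×4.492^2 = 11.24.
Fraction of consumed M going to N: r_N/(r_N+r_P) = 0.2217.
C_N = 0.2217·C_{M0}·X = 0.2217×6.38×0.296 = 0.419 kmol/m³.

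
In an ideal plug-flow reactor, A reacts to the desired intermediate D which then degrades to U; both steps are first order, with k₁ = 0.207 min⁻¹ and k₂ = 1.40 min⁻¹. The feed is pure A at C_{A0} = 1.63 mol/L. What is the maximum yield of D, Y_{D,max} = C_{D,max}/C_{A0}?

Evaluating C_D at τ_opt = ln(k₂/k₁)/(k₂−k₁) gives C_{D,max}/C_{A0} = (k₁/k₂)^[k₂/(k₂−k₁)].
= (0.207/1.40)^(1.40/(1.40−0.207)) = (0.1479)^(1.174) = 0.1061.

0.106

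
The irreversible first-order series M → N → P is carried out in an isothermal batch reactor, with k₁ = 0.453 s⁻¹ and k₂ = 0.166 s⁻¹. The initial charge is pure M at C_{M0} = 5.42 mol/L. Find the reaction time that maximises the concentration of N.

3.50 s

For first-order series the maximum of C_N occurs at t_opt = ln(k₂/k₁)/(k₂−k₁).
= ln(0.166/0.453)/(0.166−0.453) = ln(0.3664)/-0.2870 = -1.004/-0.2870 = 3.50 s.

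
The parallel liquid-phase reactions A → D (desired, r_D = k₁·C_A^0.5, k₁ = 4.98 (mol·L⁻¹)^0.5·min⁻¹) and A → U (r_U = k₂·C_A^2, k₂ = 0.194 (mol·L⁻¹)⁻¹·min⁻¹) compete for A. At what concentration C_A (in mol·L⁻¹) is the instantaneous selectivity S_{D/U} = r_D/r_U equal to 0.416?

S_{D/U} = (k₁/k₂)·C_A^-1.5 ⇒ C_A = (S·k₂/k₁)^(1/(-1.5)).
= (0.416×0.194/4.98)^(-0.6667) = (0.01621)^(-0.6667) = 15.6 mol·L⁻¹.

15.6 mol·L⁻¹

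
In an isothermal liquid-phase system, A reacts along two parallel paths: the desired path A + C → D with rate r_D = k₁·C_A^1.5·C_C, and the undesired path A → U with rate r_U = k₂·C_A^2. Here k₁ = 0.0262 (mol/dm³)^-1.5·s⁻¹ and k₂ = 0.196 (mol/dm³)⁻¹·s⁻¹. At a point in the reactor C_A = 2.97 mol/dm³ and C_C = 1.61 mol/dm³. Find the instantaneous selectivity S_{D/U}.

0.125

S_{D/U} = r_D/r_U = (k₁·C_A^1.5·C_C)/(k₂·C_A^2) = (k₁/k₂)·C_A^-0.5·C_C.
= (0.0262×2.970^1.5×1.610) / (0.196×2.970^2) = 0.2159/1.729 = 0.125.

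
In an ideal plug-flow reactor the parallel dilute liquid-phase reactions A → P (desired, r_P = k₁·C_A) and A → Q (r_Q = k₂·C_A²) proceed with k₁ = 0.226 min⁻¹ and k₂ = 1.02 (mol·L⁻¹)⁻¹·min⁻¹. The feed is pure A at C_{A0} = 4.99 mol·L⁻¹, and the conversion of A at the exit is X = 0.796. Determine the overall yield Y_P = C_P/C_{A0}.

C_A = C_{A0}(1−X) = 1.018 mol·L⁻¹.
Along a PFR/batch, dC_P/dC_A = −r_P/(r_P+r_Q) = −k₁/(k₁+k₂·C_A).
Integrating from C_{A0} to C_A: C_P = (0.226/1.02)·ln[(0.226+1.02·4.99)/(0.226+1.02·1.02)] = 0.2216·ln(5.316/1.264) = 0.3182 mol·L⁻¹.
Y_P = C_P/C_{A0} = 0.3182/4.99 = 0.0638.

0.0638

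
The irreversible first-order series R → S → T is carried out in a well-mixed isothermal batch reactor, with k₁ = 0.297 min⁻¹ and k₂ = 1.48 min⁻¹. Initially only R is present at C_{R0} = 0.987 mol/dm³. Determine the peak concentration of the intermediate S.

0.132 mol/dm³

At the optimum, C_{S,max}/C_{R0} = (k₁/k₂)^[k₂/(k₂−k₁)].
= (0.297/1.48)^(1.48/(1.48−0.297)) = (0.2007)^(1.251) = 0.1341.
C_{S,max} = 0.1341×0.987 = 0.132 mol/dm³.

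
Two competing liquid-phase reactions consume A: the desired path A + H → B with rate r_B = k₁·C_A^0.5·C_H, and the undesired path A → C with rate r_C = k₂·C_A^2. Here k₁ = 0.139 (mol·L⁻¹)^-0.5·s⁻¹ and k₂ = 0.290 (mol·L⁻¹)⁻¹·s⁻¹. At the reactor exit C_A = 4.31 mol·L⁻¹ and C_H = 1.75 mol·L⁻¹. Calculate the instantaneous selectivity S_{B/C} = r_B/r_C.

S_{B/C} = r_B/r_C = (k₁·C_A^0.5·C_H)/(k₂·C_A^2) = (k₁/k₂)·C_A^-1.5·C_H.
= (0.139×4.310^0.5×1.750) / (0.290×4.310^2) = 0.5050/5.387 = 0.0937.
The undesired path is higher order in A, so low C_A (CSTR or dilute feed) favours B.

0.0937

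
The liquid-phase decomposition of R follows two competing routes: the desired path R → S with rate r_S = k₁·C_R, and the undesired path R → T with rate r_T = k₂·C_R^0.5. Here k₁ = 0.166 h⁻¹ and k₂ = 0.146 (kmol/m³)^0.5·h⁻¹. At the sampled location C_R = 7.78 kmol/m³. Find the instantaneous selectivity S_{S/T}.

3.17

S_{S/T} = r_S/r_T = (k₁·C_R)/(k₂·C_R^0.5) = (k₁/k₂)·C_R^0.5.
= (0.166×7.780) / (0.146×7.780^0.5) = 1.291/0.4072 = 3.17.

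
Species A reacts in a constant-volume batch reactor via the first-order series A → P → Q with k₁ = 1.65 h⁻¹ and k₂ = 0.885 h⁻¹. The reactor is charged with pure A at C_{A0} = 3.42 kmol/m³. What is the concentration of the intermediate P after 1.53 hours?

The intermediate concentration in a first-order A→B→C sequence is C_P = k₁C_{A0}(e^(−k₁t) − e^(−k₂t))/(k₂−k₁).
e^(−k₁t) = e^(−1.65×1.53) = e^(−2.524) = 0.08010; e^(−k₂t) = e^(−1.354) = 0.2582.
C_P = 1.65×3.42/(0.885−1.65) × (0.08010−0.2582) = (-7.376)×(-0.1781) = 1.314 kmol/m³.

1.31 kmol/m³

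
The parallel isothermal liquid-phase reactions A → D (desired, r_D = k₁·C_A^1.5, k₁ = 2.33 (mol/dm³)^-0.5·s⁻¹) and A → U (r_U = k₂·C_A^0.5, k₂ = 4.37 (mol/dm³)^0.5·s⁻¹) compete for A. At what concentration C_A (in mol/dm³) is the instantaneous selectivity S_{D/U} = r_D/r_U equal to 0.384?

S_{D/U} = (k₁/k₂)·C_A ⇒ C_A = S·k₂/k₁.
= 0.384×4.37/2.33 = 0.720 mol/dm³.

0.720 mol/dm³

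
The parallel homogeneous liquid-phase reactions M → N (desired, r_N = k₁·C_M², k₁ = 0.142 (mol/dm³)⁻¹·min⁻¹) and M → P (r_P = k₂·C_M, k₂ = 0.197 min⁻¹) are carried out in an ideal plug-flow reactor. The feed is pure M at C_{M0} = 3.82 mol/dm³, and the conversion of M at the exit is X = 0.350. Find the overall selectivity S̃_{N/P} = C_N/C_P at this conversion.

C_M = C_{M0}(1−X) = 2.483 mol/dm³.
Along a PFR/batch, dC_P/dC_M = −r_P/(r_N+r_P) = −k₂/(k₂+k₁·C_M).
Integrating from C_{M0} to C_M: C_P = (0.197/0.142)·ln[(0.197+0.142·3.82)/(0.197+0.142·2.48)] = 1.387·ln(0.7394/0.5496) = 0.4117 mol/dm³.
Then C_N = (C_{M0}−C_M) − C_P = 1.337 − 0.4117 = 0.9253 mol/dm³.
S̃_{N/P} = C_N/C_P = 0.9253/0.4117 = 2.25.

2.25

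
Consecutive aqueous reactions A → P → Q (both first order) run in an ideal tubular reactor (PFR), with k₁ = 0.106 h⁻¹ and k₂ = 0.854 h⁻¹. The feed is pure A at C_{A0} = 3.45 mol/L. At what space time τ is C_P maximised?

2.79 h

The intermediate peaks when r₁ = r₂, i.e. k₁e^(−k₁τ) = k₂e^(−k₂τ), giving τ_opt = ln(k₂/k₁)/(k₂−k₁).
= ln(0.854/0.106)/(0.854−0.106) = ln(8.057)/0.7480 = 2.086/0.7480 = 2.79 h.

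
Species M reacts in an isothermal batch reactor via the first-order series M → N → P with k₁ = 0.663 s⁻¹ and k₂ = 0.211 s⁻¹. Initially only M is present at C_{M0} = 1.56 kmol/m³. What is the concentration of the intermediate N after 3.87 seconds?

Solving the coupled first-order balances gives C_N(t) = [k₁/(k₂−k₁)]·C_{M0}·(e^(−k₁t) − e^(−k₂t)).
e^(−k₁t) = e^(−0.663×3.87) = e^(−2.566) = 0.07686; e^(−k₂t) = e^(−0.8166) = 0.4419.
C_N = 0.663×1.56/(0.211−0.663) × (0.07686−0.4419) = (-2.288)×(-0.3651) = 0.8354 kmol/m³.

0.835 kmol/m³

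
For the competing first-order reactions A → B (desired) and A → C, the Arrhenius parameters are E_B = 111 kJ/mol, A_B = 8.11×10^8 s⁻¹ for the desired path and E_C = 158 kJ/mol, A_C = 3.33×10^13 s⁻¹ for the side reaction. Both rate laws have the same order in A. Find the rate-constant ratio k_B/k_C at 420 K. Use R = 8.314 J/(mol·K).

k_B/k_C = (A_B/A_C)·exp[−(E_B−E_C)/(RT)] = (A_B/A_C)·exp[(E_C−E_B)/(RT)].
(E_C−E_B)/(RT) = (158−111)×10³/(8.314×420) = 47000/3492 = 13.46.
k_B/k_C = (8.11×10^8/3.33×10^13)·exp(13.46) = 2.435×10^-5 × 7.007×10^5 = 17.1.
Since E_B < E_C, lowering the temperature improves selectivity toward B.

17.1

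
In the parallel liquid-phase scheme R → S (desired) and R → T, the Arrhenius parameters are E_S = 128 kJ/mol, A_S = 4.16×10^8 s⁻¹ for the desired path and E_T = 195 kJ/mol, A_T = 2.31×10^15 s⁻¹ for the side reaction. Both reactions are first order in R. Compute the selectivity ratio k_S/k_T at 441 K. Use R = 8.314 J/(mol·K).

k_S/k_T = (A_S/A_T)·exp[−(E_S−E_T)/(RT)] = (A_S/A_T)·exp[(E_T−E_S)/(RT)].
(E_T−E_S)/(RT) = (195−128)×10³/(8.314×441) = 67000/3666 = 18.27.
k_S/k_T = (4.16×10^8/2.31×10^15)·exp(18.27) = 1.801×10^-7 × 8.633×10^7 = 15.5.
Since E_S < E_T, lowering the temperature improves selectivity toward S.

15.5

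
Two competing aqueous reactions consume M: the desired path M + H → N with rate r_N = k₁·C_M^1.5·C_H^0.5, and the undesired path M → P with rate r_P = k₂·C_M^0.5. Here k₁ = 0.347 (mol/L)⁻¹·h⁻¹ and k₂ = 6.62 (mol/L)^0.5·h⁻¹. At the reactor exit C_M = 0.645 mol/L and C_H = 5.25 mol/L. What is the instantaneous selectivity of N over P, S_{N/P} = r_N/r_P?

S_{N/P} = r_N/r_P = (k₁·C_M^1.5·C_H^0.5)/(k₂·C_M^0.5) = (k₁/k₂)·C_M·C_H^0.5.
= (0.347×0.6450^1.5×5.250^0.5) / (6.62×0.6450^0.5) = 0.4119/5.317 = 0.0775.

0.0775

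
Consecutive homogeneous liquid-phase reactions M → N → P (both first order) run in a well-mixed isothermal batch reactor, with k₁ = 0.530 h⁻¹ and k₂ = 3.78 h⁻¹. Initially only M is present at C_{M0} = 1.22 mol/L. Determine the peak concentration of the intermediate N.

Evaluating C_N at t_opt = ln(k₂/k₁)/(k₂−k₁) gives C_{N,max}/C_{M0} = (k₁/k₂)^[k₂/(k₂−k₁)].
= (0.530/3.78)^(3.78/(3.78−0.530)) = (0.1402)^(1.163) = 0.1018.
C_{N,max} = 0.1018×1.22 = 0.124 mol/L.

0.124 mol/L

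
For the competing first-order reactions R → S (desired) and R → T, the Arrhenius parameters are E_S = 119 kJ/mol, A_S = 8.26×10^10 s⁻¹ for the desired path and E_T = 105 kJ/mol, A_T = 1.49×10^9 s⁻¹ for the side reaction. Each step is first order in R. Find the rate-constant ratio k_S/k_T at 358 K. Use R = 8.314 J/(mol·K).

0.502

k_S/k_T = (A_S/A_T)·exp[−(E_S−E_T)/(RT)] = (A_S/A_T)·exp[(E_T−E_S)/(RT)].
(E_T−E_S)/(RT) = (105−119)×10³/(8.314×358) = -14000/2976 = -4.704.
k_S/k_T = (8.26×10^10/1.49×10^9)·exp(-4.704) = 55.44 × 0.009062 = 0.502.
Since E_S > E_T, raising the temperature improves selectivity toward S.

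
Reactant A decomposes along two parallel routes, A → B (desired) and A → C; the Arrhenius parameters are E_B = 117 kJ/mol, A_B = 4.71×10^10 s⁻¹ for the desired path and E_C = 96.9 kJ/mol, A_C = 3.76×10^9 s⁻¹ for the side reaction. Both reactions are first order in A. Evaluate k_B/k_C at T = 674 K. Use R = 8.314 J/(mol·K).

k_B/k_C = (A_B/A_C)·exp[−(E_B−E_C)/(RT)] = (A_B/A_C)·exp[(E_C−E_B)/(RT)].
(E_C−E_B)/(RT) = (96.9−117)×10³/(8.314×674) = -20100/5604 = -3.587.
k_B/k_C = (4.71×10^10/3.76×10^9)·exp(-3.587) = 12.53 × 0.02768 = 0.347.

0.347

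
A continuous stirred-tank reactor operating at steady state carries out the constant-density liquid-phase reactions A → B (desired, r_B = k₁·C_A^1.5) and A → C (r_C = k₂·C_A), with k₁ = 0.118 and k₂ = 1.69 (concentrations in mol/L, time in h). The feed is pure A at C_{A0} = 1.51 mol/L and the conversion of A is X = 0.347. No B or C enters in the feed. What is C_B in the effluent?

0.0340 mol/L

Exit C_A = C_{A0}(1−X) = 1.51×0.653 = 0.9860 mol/L.
In a CSTR the entire volume is at exit conditions, so r_B = 0.118×0.9860^1.5 = 0.1155 and r_C = 1.69×0.9860 = 1.666.
Fraction of consumed A going to B: r_B/(r_B+r_C) = 0.06484.
C_B = 0.06484·C_{A0}·X = 0.06484×1.51×0.347 = 0.0340 mol/L.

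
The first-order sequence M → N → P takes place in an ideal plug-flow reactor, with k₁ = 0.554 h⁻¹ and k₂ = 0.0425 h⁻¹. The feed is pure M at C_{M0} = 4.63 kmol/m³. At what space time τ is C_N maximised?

5.02 h

Setting dC_N/dτ = 0 gives τ_opt = ln(k₂/k₁)/(k₂−k₁).
= ln(0.0425/0.554)/(0.0425−0.554) = ln(0.07671)/-0.5115 = -2.568/-0.5115 = 5.02 h.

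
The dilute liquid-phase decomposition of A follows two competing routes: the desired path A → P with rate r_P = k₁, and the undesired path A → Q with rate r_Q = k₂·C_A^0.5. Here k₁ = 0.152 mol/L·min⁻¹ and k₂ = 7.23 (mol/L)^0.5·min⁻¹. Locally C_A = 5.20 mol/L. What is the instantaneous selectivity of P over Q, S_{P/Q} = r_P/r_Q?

0.00922

S_{P/Q} = r_P/r_Q = (k₁)/(k₂·C_A^0.5) = (k₁/k₂)·C_A^-0.5.
= (0.152) / (7.23×5.200^0.5) = 0.1520/16.49 = 0.00922.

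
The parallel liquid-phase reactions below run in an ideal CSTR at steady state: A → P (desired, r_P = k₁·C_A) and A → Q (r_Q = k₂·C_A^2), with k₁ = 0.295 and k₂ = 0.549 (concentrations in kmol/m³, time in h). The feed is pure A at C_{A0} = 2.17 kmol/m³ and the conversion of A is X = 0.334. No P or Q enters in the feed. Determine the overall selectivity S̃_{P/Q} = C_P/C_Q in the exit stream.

Exit C_A = C_{A0}(1−X) = 2.17×0.666 = 1.445 kmol/m³.
In a CSTR the entire volume is at exit conditions, so r_P = 0.295×1.445 = 0.4263 and r_Q = 0.549×1.445^2 = 1.147.
Overall selectivity = C_P/C_Q = r_Pτ/(r_Qτ) = r_P/r_Q = 0.372.

0.372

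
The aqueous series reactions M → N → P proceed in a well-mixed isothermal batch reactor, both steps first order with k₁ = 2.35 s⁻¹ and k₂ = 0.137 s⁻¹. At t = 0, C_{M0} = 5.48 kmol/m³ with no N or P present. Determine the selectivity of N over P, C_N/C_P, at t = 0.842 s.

12.8

For first-order series with pure M initially, C_N(t) = k₁C_{M0}/(k₂−k₁)·(e^(−k₁t) − e^(−k₂t)).
e^(−k₁t) = e^(−2.35×0.842) = e^(−1.979) = 0.1382; e^(−k₂t) = e^(−0.1154) = 0.8911.
C_N = 2.35×5.48/(0.137−2.35) × (0.1382−0.8911) = (-5.819)×(-0.7528) = 4.381 kmol/m³.
C_M = C_{M0}e^(−k₁t) = 0.7576 kmol/m³, so C_P = C_{M0}−C_M−C_N = 0.3417 kmol/m³; C_N/C_P = 12.8.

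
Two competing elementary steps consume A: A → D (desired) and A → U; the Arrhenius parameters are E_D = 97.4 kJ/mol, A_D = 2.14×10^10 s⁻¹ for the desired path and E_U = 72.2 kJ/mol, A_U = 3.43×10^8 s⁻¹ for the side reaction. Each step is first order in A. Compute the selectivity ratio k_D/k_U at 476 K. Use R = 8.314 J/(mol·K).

With equal orders, S_{D/U} = k_D/k_U = (A_D/A_U)·exp[(E_U−E_D)/(RT)].
(E_U−E_D)/(RT) = (72.2−97.4)×10³/(8.314×476) = -25200/3957 = -6.368.
k_D/k_U = (2.14×10^10/3.43×10^8)·exp(-6.368) = 62.39 × 0.001716 = 0.107.
Since E_D > E_U, raising the temperature improves selectivity toward D.

0.107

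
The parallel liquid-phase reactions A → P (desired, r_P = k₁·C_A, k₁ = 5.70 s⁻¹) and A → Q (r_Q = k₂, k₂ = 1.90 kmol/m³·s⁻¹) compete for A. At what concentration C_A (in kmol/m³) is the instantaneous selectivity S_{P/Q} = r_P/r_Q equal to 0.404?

0.135 kmol/m³

S_{P/Q} = (k₁/k₂)·C_A ⇒ C_A = S·k₂/k₁.
= 0.404×1.90/5.70 = 0.135 kmol/m³.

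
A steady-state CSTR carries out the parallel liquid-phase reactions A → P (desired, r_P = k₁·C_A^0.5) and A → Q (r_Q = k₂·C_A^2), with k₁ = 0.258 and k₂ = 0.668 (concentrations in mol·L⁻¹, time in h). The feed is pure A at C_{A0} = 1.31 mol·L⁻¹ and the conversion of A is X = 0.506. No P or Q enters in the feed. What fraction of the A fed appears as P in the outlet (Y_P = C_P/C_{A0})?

Exit C_A = C_{A0}(1−X) = 1.31×0.494 = 0.6471 mol·L⁻¹.
A CSTR operates uniformly at the exit composition, giving r_P = 0.2075 and r_Q = 0.2798 (each k·C_A^n at C_A = 0.6471).
Fraction of consumed A going to P: r_P/(r_P+r_Q) = 0.4259.
C_P = 0.4259·C_{A0}·X = 0.4259×1.31×0.506 = 0.282 mol·L⁻¹; Y_P = C_P/C_{A0} = 0.216.

0.216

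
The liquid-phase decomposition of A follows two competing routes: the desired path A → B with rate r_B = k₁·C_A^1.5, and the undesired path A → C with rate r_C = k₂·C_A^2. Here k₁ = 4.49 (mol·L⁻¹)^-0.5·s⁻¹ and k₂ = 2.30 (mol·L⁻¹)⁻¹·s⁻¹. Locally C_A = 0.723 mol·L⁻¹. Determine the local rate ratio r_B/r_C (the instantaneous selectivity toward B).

S_{B/C} = r_B/r_C = (k₁·C_A^1.5)/(k₂·C_A^2) = (k₁/k₂)·C_A^-0.5.
= (4.49×0.7230^1.5) / (2.30×0.7230^2) = 2.760/1.202 = 2.30.

2.30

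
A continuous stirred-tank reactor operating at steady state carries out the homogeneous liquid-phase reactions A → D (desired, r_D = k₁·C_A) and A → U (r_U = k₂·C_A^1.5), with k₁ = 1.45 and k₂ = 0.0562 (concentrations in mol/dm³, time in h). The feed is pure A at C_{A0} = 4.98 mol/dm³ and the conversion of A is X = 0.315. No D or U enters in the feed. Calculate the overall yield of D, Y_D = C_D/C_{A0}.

Exit C_A = C_{A0}(1−X) = 4.98×0.685 = 3.411 mol/dm³.
Rates in a CSTR are evaluated at the outlet concentration: r_D = 1.45×3.411 = 4.946, r_U = 0.0562×3.411^1.5 = 0.3541.
Fraction of consumed A going to D: r_D/(r_D+r_U) = 0.9332.
C_D = 0.9332·C_{A0}·X = 0.9332×4.98×0.315 = 1.46 mol/dm³; Y_D = C_D/C_{A0} = 0.294.

0.294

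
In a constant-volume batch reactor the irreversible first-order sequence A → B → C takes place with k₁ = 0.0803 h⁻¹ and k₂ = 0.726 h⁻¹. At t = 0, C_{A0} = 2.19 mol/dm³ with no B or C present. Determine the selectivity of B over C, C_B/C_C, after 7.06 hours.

Solving the coupled first-order balances gives C_B(t) = [k₁/(k₂−k₁)]·C_{A0}·(e^(−k₁t) − e^(−k₂t)).
e^(−k₁t) = e^(−0.0803×7.06) = e^(−0.5669) = 0.5673; e^(−k₂t) = e^(−5.126) = 0.005943.
C_B = 0.0803×2.19/(0.726−0.0803) × (0.5673−0.005943) = 0.2724×0.5613 = 0.1529 mol/dm³.
C_A = C_{A0}e^(−k₁t) = 1.242 mol/dm³, so C_C = C_{A0}−C_A−C_B = 0.7948 mol/dm³; C_B/C_C = 0.192.

0.192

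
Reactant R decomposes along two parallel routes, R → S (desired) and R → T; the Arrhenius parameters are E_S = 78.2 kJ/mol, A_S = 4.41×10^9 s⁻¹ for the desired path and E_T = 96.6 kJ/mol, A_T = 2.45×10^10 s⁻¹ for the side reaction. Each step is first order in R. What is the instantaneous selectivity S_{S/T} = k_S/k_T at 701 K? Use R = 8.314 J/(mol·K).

4.23

k_S/k_T = (A_S/A_T)·exp[−(E_S−E_T)/(RT)] = (A_S/A_T)·exp[(E_T−E_S)/(RT)].
(E_T−E_S)/(RT) = (96.6−78.2)×10³/(8.314×701) = 18400/5828 = 3.157.
k_S/k_T = (4.41×10^9/2.45×10^10)·exp(3.157) = 0.1800 × 23.50 = 4.23.
Since E_S < E_T, lowering the temperature improves selectivity toward S.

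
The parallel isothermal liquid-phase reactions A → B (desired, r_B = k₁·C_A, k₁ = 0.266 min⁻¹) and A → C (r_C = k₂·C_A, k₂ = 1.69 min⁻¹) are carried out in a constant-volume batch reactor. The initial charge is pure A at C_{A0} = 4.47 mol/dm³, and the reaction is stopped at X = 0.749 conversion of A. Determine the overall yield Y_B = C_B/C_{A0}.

C_A = C_{A0}(1−X) = 1.122 mol/dm³.
Both paths are first order in A, so the instantaneous fraction to B is constant: dC_B/d(−C_A) = k₁/(k₁+k₂) = 0.1360.
C_B = 0.1360·(C_{A0}−C_A) = 0.1360×3.348 = 0.455 mol/dm³.
Y_B = C_B/C_{A0} = 0.4553/4.47 = 0.102.

0.102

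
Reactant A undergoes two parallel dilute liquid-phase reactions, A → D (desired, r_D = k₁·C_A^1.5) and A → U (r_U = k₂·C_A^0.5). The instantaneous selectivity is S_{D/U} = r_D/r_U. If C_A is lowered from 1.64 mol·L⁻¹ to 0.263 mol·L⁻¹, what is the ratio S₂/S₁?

S_{D/U} = (k₁/k₂)·C_A, so S₂/S₁ = (C_{A,2}/C_{A,1}).
= 0.263/1.64 = 0.160.
Selectivity toward D falls as C_A falls — high-concentration operation is favoured.

0.160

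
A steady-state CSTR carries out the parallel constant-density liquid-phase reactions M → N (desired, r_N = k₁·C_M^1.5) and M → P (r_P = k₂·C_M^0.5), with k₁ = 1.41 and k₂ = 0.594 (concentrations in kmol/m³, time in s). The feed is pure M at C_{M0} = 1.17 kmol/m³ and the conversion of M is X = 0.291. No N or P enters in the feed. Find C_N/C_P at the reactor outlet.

Exit C_M = C_{M0}(1−X) = 1.17×0.709 = 0.8295 kmol/m³.
A CSTR operates uniformly at the exit composition, giving r_N = 1.065 and r_P = 0.5410 (each k·C_M^n at C_M = 0.8295).
Overall selectivity = C_N/C_P = r_Nτ/(r_Pτ) = r_N/r_P = 1.97.

1.97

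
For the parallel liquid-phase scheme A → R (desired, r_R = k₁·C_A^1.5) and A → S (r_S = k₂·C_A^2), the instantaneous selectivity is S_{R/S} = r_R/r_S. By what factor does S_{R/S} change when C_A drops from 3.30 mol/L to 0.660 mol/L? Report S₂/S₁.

2.24

S_{R/S} = (k₁/k₂)·C_A^-0.5, so S₂/S₁ = (C_{A,2}/C_{A,1})^-0.5.
= (0.660/3.30)^(-0.5) = (0.2000)^(-0.5) = 2.24.
Selectivity toward R rises as C_A falls — low-concentration operation is favoured.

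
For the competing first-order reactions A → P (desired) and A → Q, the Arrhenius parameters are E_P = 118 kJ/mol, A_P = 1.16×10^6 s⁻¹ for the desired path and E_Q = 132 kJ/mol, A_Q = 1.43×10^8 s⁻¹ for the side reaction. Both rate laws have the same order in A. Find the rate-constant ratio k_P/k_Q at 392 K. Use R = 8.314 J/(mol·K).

0.595

Since both paths have the same order in A, the concentration cancels and S_{P/Q} = k_P/k_Q = (A_P/A_Q)·exp[(E_Q−E_P)/(RT)].
(E_Q−E_P)/(RT) = (132−118)×10³/(8.314×392) = 14000/3259 = 4.296.
k_P/k_Q = (1.16×10^6/1.43×10^8)·exp(4.296) = 0.008112 × 73.38 = 0.595.
Since E_P < E_Q, lowering the temperature improves selectivity toward P.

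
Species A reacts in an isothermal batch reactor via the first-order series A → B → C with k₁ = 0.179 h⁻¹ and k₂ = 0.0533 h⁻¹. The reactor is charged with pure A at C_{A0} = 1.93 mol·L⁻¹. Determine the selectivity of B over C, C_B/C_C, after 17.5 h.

The intermediate concentration in a first-order A→B→C sequence is C_B = k₁C_{A0}(e^(−k₁t) − e^(−k₂t))/(k₂−k₁).
e^(−k₁t) = e^(−0.179×17.5) = e^(−3.132) = 0.04361; e^(−k₂t) = e^(−0.9327) = 0.3935.
C_B = 0.179×1.93/(0.0533−0.179) × (0.04361−0.3935) = (-2.748)×(-0.3499) = 0.9615 mol·L⁻¹.
C_A = C_{A0}e^(−k₁t) = 0.08416 mol·L⁻¹, so C_C = C_{A0}−C_A−C_B = 0.8843 mol·L⁻¹; C_B/C_C = 1.09.

1.09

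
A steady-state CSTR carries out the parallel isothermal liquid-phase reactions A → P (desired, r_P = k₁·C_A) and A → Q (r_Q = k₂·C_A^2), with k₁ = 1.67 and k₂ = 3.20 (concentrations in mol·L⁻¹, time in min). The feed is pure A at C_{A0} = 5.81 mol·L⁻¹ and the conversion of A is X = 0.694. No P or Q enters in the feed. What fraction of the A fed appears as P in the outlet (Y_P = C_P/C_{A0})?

Exit C_A = C_{A0}(1−X) = 5.81×0.306 = 1.778 mol·L⁻¹.
In a CSTR the entire volume is at exit conditions, so r_P = 1.67×1.778 = 2.969 and r_Q = 3.20×1.778^2 = 10.11.
Fraction of consumed A going to P: r_P/(r_P+r_Q) = 0.2269.
C_P = 0.2269·C_{A0}·X = 0.2269×5.81×0.694 = 0.915 mol·L⁻¹; Y_P = C_P/C_{A0} = 0.157.

0.157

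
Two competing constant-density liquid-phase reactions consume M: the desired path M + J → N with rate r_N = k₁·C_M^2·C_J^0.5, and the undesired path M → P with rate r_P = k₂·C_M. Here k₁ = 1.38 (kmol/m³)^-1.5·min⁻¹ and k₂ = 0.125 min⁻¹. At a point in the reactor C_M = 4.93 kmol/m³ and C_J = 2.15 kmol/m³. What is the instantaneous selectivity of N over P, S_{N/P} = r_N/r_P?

S_{N/P} = r_N/r_P = (k₁·C_M^2·C_J^0.5)/(k₂·C_M) = (k₁/k₂)·C_M·C_J^0.5.
= (1.38×4.930^2×2.150^0.5) / (0.125×4.930) = 49.18/0.6162 = 79.8.

79.8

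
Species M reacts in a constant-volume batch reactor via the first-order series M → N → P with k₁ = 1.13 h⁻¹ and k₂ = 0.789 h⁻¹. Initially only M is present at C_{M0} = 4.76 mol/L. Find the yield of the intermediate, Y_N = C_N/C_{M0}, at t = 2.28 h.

0.296

For first-order series with pure M initially, C_N(t) = k₁C_{M0}/(k₂−k₁)·(e^(−k₁t) − e^(−k₂t)).
e^(−k₁t) = e^(−1.13×2.28) = e^(−2.576) = 0.07605; e^(−k₂t) = e^(−1.799) = 0.1655.
C_N = 1.13×4.76/(0.789−1.13) × (0.07605−0.1655) = (-15.77)×(-0.08943) = 1.411 mol/L.
Y_N = C_N/C_{M0} = 1.411/4.76 = 0.296.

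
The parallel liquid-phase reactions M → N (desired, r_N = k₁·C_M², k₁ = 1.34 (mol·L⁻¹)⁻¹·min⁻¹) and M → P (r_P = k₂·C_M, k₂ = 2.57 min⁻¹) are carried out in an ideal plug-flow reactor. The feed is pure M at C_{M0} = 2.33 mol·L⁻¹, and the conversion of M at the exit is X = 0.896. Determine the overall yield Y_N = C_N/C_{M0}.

0.339

C_M = C_{M0}(1−X) = 0.2423 mol·L⁻¹.
Along a PFR/batch, dC_P/dC_M = −r_P/(r_N+r_P) = −k₂/(k₂+k₁·C_M).
Integrating from C_{M0} to C_M: C_P = (2.57/1.34)·ln[(2.57+1.34·2.33)/(2.57+1.34·0.242)] = 1.918·ln(5.692/2.895) = 1.297 mol·L⁻¹.
Then C_N = (C_{M0}−C_M) − C_P = 2.088 − 1.297 = 0.7908 mol·L⁻¹.
Y_N = C_N/C_{M0} = 0.7908/2.33 = 0.339.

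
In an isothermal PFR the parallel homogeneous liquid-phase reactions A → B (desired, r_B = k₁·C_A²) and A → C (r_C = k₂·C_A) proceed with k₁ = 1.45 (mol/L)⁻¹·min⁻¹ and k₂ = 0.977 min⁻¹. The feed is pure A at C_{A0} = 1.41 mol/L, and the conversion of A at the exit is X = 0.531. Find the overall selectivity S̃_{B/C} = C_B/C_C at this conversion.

C_A = C_{A0}(1−X) = 0.6613 mol/L.
Along a PFR/batch, dC_C/dC_A = −r_C/(r_B+r_C) = −k₂/(k₂+k₁·C_A).
Integrating from C_{A0} to C_A: C_C = (0.977/1.45)·ln[(0.977+1.45·1.41)/(0.977+1.45·0.661)] = 0.6738·ln(3.021/1.936) = 0.3000 mol/L.
Then C_B = (C_{A0}−C_A) − C_C = 0.7487 − 0.3000 = 0.4487 mol/L.
S̃_{B/C} = C_B/C_C = 0.4487/0.3000 = 1.50.

1.50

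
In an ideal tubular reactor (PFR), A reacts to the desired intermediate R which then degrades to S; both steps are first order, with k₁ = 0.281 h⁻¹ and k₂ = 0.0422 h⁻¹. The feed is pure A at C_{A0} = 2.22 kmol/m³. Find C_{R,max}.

At the optimum, C_{R,max}/C_{A0} = (k₁/k₂)^[k₂/(k₂−k₁)].
= (0.281/0.0422)^(0.0422/(0.0422−0.281)) = (6.659)^(-0.1767) = 0.7153.
C_{R,max} = 0.7153×2.22 = 1.59 kmol/m³.

1.59 kmol/m³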